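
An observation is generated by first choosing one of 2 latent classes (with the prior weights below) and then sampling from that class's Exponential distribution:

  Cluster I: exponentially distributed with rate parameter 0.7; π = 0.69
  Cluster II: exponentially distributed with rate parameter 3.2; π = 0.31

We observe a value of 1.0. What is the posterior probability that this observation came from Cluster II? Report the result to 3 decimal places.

Apply Bayes' rule: the posterior for each component is proportional to its prior times its likelihood at x.
Component likelihoods at x = 1.0:
  p_I = 0.7·e^(−0.7·1.0) = 0.7·e^(−0.7000) = 0.34761
  p_II = 3.2·e^(−3.2·1.0) = 3.2·e^(−3.2000) = 0.130439
Multiply by the mixture weights:
  π_I·p_I = 0.69 × 0.34761 = 0.239851
  π_II·p_II = 0.31 × 0.130439 = 0.0404361
Evidence: 0.239851 + 0.0404361 = 0.280287
P(Cluster II | the observation) = 0.0404361 / 0.280287 ≈ 0.144

0.144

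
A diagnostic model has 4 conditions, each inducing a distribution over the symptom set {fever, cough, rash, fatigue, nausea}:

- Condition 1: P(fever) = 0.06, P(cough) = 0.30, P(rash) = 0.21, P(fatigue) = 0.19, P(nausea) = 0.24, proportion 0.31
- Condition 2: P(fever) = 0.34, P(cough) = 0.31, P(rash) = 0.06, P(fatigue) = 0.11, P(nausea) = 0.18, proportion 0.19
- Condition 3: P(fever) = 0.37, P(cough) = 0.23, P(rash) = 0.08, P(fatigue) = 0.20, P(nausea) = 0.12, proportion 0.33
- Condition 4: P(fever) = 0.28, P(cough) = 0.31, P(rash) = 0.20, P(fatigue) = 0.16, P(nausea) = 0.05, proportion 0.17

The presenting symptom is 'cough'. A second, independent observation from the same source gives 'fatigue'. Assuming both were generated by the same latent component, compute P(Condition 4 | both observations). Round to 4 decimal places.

P(component k | x) = w_k·f_k(x) / marginal(x), where marginal(x) = Σ_j w_j·f_j(x).
Since both observations come from the same component, the likelihood for component k is f_k(x₁)·f_k(x₂).
  f_1 = [P(cough | comp) = 0.30] × [0.19] = 0.057
  f_2 = [P(cough | comp) = 0.31] × [0.11] = 0.0341
  f_3 = [P(cough | comp) = 0.23] × [0.2] = 0.046
  f_4 = [P(cough | comp) = 0.31] × [0.16] = 0.0496
Unnormalised posteriors:
  w_1·f_1 = 0.31 × 0.057 = 0.01767
  w_2·f_2 = 0.19 × 0.0341 = 0.006479
  w_3·f_3 = 0.33 × 0.046 = 0.01518
  w_4·f_4 = 0.17 × 0.0496 = 0.008432
Evidence: 0.01767 + 0.006479 + 0.01518 + 0.008432 = 0.047761
P(Condition 4 | data) = 0.008432 / 0.047761 ≈ 0.1765

0.1765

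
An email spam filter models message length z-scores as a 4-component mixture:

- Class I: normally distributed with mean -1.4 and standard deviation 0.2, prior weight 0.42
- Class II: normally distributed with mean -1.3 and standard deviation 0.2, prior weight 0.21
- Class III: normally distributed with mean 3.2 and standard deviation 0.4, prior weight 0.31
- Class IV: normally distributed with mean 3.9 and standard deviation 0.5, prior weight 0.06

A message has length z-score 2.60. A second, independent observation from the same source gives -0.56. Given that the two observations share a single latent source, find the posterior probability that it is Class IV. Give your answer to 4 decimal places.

Apply Bayes' rule: the posterior for each component is proportional to its prior times its likelihood at x.
Since both observations come from the same component, the likelihood for component k is f_k(x₁)·f_k(x₂).
  L_I = [(1/(0.2·√(2π)))·exp(−(2.60−-1.4)²/(2·0.2²)) = 1.994711·exp(-200.00000) = 2.76047e-87] × [0.000294715] = 8.13554e-91
  L_II = [(1/(0.2·√(2π)))·exp(−(2.60−-1.3)²/(2·0.2²)) = 1.994711·exp(-190.12500) = 5.36589e-83] × [0.0021239] = 1.13966e-85
  L_III = [(1/(0.4·√(2π)))·exp(−(2.60−3.2)²/(2·0.4²)) = 0.997356·exp(-1.12500) = 0.323794] × [6.48216e-20] = 2.09889e-20
  L_IV = [(1/(0.5·√(2π)))·exp(−(2.60−3.9)²/(2·0.5²)) = 0.797885·exp(-3.38000) = 0.0271659] × [4.21033e-18] = 1.14377e-19
Multiply by the mixture weights:
  π_I·L_I = 0.42 × 8.13554e-91 = 3.41693e-91
  π_II·L_II = 0.21 × 1.13966e-85 = 2.39329e-86
  π_III·L_III = 0.31 × 2.09889e-20 = 6.50654e-21
  π_IV·L_IV = 0.06 × 1.14377e-19 = 6.86265e-21
Denominator: 3.41693e-91 + 2.39329e-86 + 6.50654e-21 + 6.86265e-21 = 1.33692e-20
Responsibility of Class IV: 6.86265e-21 / 1.33692e-20 ≈ 0.5133

0.5133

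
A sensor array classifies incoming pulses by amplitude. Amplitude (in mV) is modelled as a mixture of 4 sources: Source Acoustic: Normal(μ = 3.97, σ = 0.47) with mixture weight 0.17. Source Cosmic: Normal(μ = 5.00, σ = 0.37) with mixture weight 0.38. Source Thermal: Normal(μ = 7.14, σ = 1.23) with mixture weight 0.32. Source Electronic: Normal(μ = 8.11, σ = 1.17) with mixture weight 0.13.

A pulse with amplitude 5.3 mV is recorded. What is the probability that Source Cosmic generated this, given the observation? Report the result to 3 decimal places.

0.883

Apply Bayes' rule: the posterior for each component is proportional to its prior times its likelihood at x.
Normal densities:
  f_Acoustic = (1/(0.47·√(2π)))·exp(−(5.3−3.97)²/(2·0.47²)) = 0.848813·exp(-4.00385) = 0.0154869
  f_Cosmic = (1/(0.37·√(2π)))·exp(−(5.3−5.00)²/(2·0.37²)) = 1.078222·exp(-0.32871) = 0.776163
  f_Thermal = (1/(1.23·√(2π)))·exp(−(5.3−7.14)²/(2·1.23²)) = 0.324343·exp(-1.11891) = 0.105942
  f_Electronic = (1/(1.17·√(2π)))·exp(−(5.3−8.11)²/(2·1.17²)) = 0.340976·exp(-2.88410) = 0.0190622
Multiply by the mixture weights:
  π_Acoustic·f_Acoustic = 0.17 × 0.0154869 = 0.00263276
  π_Cosmic·f_Cosmic = 0.38 × 0.776163 = 0.294942
  π_Thermal·f_Thermal = 0.32 × 0.105942 = 0.0339014
  π_Electronic·f_Electronic = 0.13 × 0.0190622 = 0.00247809
Normaliser: 0.00263276 + 0.294942 + 0.0339014 + 0.00247809 = 0.333954
P(Source Cosmic | data) ≈ 0.883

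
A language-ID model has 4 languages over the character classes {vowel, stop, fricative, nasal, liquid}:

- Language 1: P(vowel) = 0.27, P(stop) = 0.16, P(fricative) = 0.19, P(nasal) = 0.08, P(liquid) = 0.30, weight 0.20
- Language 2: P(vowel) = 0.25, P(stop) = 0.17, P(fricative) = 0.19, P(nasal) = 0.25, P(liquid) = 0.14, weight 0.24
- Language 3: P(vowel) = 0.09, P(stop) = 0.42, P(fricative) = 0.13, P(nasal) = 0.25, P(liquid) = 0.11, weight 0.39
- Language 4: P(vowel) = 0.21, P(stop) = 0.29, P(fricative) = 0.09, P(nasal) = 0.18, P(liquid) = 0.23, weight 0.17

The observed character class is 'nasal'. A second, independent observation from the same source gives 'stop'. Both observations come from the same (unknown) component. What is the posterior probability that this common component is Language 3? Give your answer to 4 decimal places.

0.6543

The responsibility of component k is π_k f_k(x) divided by Σ_j π_j f_j(x).
Since both observations come from the same component, the likelihood for component k is f_k(x₁)·f_k(x₂).
  L_1 = [P(nasal | comp) = 0.08] × [0.16] = 0.0128
  L_2 = [P(nasal | comp) = 0.25] × [0.17] = 0.0425
  L_3 = [P(nasal | comp) = 0.25] × [0.42] = 0.105
  L_4 = [P(nasal | comp) = 0.18] × [0.29] = 0.0522
Prior × likelihood for each component:
  π_1·L_1 = 0.20 × 0.0128 = 0.00256
  π_2·L_2 = 0.24 × 0.0425 = 0.0102
  π_3·L_3 = 0.39 × 0.105 = 0.04095
  π_4·L_4 = 0.17 × 0.0522 = 0.008874
Marginal: 0.00256 + 0.0102 + 0.04095 + 0.008874 = 0.062584
P(Language 3 | x₁,x₂) = 0.04095 / 0.062584 ≈ 0.6543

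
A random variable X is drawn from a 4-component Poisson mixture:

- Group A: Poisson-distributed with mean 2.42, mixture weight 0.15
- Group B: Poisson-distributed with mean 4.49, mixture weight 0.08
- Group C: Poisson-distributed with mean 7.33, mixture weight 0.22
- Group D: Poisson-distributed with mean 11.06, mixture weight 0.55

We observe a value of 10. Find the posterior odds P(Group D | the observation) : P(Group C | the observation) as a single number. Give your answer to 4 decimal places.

Posterior odds = (π_i f_i(x)) / (π_j f_j(x)); the normalising sum cancels.
Evaluate each component's likelihood at the observed value:
  p_A = 0.00016881
  p_B = 0.0102972
  p_C = 0.0808906
  p_D = 0.118711
Posterior odds = (π_D·p_D) / (π_C·p_C) = (0.55·0.118711) / (0.22·0.0808906) = 0.0652911 / 0.0177959 ≈ 3.6689

3.6689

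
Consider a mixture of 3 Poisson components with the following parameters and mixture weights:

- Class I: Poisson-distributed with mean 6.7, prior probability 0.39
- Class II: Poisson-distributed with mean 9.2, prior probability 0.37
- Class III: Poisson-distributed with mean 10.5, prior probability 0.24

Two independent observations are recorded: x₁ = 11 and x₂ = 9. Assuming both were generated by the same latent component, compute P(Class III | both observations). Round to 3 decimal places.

0.347

Posterior ∝ prior × likelihood, so P(k | x) ∝ w_k f_k(x); normalise over all components.
Since both observations come from the same component, the likelihood for component k is f_k(x₁)·f_k(x₂).
  p_I = [e^(−6.7)·6.7^11/11! = 0.0376612] × [0.0922863] = 0.00347561
  p_II = [e^(−9.2)·9.2^11/11! = 0.101158] × [0.131467] = 0.013299
  p_III = [e^(−10.5)·10.5^11/11! = 0.117987] × [0.11772] = 0.0138894
Weight by the priors:
  w_I·p_I = 0.39 × 0.00347561 = 0.00135549
  w_II·p_II = 0.37 × 0.013299 = 0.00492063
  w_III·p_III = 0.24 × 0.0138894 = 0.00333345
Normaliser: 0.00135549 + 0.00492063 + 0.00333345 = 0.00960958
Responsibility of Class III: 0.00333345 / 0.00960958 ≈ 0.347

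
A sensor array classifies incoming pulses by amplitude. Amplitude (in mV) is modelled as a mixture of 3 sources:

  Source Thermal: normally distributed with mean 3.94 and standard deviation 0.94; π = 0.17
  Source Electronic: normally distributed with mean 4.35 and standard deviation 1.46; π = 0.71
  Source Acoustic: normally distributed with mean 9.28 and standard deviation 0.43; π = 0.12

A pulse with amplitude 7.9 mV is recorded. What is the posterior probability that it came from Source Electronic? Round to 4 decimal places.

0.9390

Posterior ∝ prior × likelihood, so P(k | x) ∝ P(Z=k) f_k(x); normalise over all components.
Normal densities:
  p_Thermal = 5.9427e-05
  p_Electronic = 0.0142146
  p_Acoustic = 0.00538155
Weight by the priors:
  P(Z=Thermal)·p_Thermal = 0.17 × 5.9427e-05 = 1.01026e-05
  P(Z=Electronic)·p_Electronic = 0.71 × 0.0142146 = 0.0100923
  P(Z=Acoustic)·p_Acoustic = 0.12 × 0.00538155 = 0.000645786
Denominator: 1.01026e-05 + 0.0100923 + 0.000645786 = 0.0107482
So the posterior for Source Electronic is 0.0100923 / 0.0107482 ≈ 0.9390.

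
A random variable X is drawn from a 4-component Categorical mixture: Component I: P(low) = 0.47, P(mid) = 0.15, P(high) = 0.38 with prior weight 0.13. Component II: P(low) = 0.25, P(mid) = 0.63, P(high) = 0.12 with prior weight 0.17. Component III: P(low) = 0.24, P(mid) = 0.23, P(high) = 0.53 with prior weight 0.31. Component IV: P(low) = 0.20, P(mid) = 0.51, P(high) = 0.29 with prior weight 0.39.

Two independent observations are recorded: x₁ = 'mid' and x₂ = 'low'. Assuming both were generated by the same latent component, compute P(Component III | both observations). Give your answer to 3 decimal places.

0.184

Posterior ∝ prior × likelihood, so P(k | x) ∝ π_k f_k(x); normalise over all components.
Since both observations come from the same component, the likelihood for component k is f_k(x₁)·f_k(x₂).
  f_I = [0.15] × [0.47] = 0.0705
  f_II = [0.63] × [0.25] = 0.1575
  f_III = [0.23] × [0.24] = 0.0552
  f_IV = [0.51] × [0.2] = 0.102
Weight by the priors:
  π_I·f_I = 0.13 × 0.0705 = 0.009165
  π_II·f_II = 0.17 × 0.1575 = 0.026775
  π_III·f_III = 0.31 × 0.0552 = 0.017112
  π_IV·f_IV = 0.39 × 0.102 = 0.03978
Denominator: 0.009165 + 0.026775 + 0.017112 + 0.03978 = 0.092832
P(Component III | x₁,x₂) ≈ 0.184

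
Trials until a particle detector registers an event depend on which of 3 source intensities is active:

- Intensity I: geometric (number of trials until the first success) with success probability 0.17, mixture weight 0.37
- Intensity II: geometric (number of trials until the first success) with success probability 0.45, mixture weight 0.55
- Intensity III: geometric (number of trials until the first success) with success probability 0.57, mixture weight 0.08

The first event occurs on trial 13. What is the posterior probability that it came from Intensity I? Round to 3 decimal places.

0.972

The responsibility of component k is w_k f_k(x) divided by Σ_j w_j f_j(x).
Evaluate each component's likelihood at the observed value:
  p_I = 0.0181713
  p_II = 0.000344798
  p_III = 2.2777e-05
Multiply by the mixture weights:
  w_I·p_I = 0.37 × 0.0181713 = 0.00672338
  w_II·p_II = 0.55 × 0.000344798 = 0.000189639
  w_III·p_III = 0.08 × 2.2777e-05 = 1.82216e-06
Denominator: 0.00672338 + 0.000189639 + 1.82216e-06 = 0.00691484
P(Intensity I | the observation) ≈ 0.972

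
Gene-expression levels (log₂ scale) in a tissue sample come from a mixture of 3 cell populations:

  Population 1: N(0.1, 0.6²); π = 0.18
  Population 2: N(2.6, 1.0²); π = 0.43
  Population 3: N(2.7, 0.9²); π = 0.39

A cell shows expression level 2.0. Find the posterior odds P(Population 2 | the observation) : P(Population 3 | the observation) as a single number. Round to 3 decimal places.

Posterior odds = (w_i f_i(x)) / (w_j f_j(x)); the normalising sum cancels.
Normal densities:
  L_1 = 0.00441829
  L_2 = 0.333225
  L_3 = 0.327572
Odds = (0.43/0.39) × (0.333225/0.327572) = 1.10256 × 1.01726 ≈ 1.122

1.122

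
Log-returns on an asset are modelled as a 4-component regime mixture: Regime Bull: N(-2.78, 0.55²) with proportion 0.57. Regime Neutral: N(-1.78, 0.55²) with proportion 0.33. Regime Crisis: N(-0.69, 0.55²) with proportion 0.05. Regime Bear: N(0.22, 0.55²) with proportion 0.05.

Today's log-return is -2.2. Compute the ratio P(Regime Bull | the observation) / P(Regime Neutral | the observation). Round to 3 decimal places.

1.326

Only the two components matter; the odds are (P(Z=i) f_i(x)) / (P(Z=j) f_j(x)).
Normal densities:
  f_Bull = 0.415973
  f_Neutral = 0.541901
  f_Crisis = 0.0167415
  f_Bear = 4.53499e-05
Odds = (0.57/0.33) × (0.415973/0.541901) = 1.72727 × 0.767618 ≈ 1.326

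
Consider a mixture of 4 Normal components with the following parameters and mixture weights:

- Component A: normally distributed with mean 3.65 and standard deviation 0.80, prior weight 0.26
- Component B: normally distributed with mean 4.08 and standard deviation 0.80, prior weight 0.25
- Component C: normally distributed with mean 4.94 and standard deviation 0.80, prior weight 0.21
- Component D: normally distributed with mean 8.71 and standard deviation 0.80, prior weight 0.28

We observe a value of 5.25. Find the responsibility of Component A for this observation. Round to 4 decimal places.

0.1114

The responsibility of component k is P(Z=k) f_k(x) divided by Σ_j P(Z=j) f_j(x).
Normal densities:
  L_A = (1/(0.80·√(2π)))·exp(−(5.25−3.65)²/(2·0.80²)) = 0.498678·exp(-2.00000) = 0.0674887
  L_B = (1/(0.80·√(2π)))·exp(−(5.25−4.08)²/(2·0.80²)) = 0.498678·exp(-1.06945) = 0.171144
  L_C = (1/(0.80·√(2π)))·exp(−(5.25−4.94)²/(2·0.80²)) = 0.498678·exp(-0.07508) = 0.462609
  L_D = (1/(0.80·√(2π)))·exp(−(5.25−8.71)²/(2·0.80²)) = 0.498678·exp(-9.35281) = 4.32459e-05
Prior × likelihood for each component:
  P(Z=A)·L_A = 0.26 × 0.0674887 = 0.0175471
  P(Z=B)·L_B = 0.25 × 0.171144 = 0.0427861
  P(Z=C)·L_C = 0.21 × 0.462609 = 0.0971479
  P(Z=D)·L_D = 0.28 × 4.32459e-05 = 1.21089e-05
Marginal: 0.0175471 + 0.0427861 + 0.0971479 + 1.21089e-05 = 0.157493
Responsibility of Component A: 0.0175471 / 0.157493 ≈ 0.1114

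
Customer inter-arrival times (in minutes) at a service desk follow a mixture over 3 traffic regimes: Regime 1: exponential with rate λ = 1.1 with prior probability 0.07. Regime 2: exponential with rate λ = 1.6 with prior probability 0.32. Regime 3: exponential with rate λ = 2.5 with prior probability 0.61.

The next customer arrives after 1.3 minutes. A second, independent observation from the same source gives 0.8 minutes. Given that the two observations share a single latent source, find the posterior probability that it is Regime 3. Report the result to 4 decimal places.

0.3518

By Bayes' theorem, P(k | x) = π_k f_k(x) / Σ_j π_j f_j(x).
Since both observations come from the same component, the likelihood for component k is f_k(x₁)·f_k(x₂).
  f_1 = [0.26324] × [0.456261] = 0.120106
  f_2 = [0.199888] × [0.44486] = 0.0889223
  f_3 = [0.0969355] × [0.338338] = 0.032797
Unnormalised posteriors:
  π_1·f_1 = 0.07 × 0.120106 = 0.00840743
  π_2·f_2 = 0.32 × 0.0889223 = 0.0284551
  π_3·f_3 = 0.61 × 0.032797 = 0.0200062
Normaliser: 0.00840743 + 0.0284551 + 0.0200062 = 0.0568687
So the posterior for Regime 3 is 0.0200062 / 0.0568687 ≈ 0.3518.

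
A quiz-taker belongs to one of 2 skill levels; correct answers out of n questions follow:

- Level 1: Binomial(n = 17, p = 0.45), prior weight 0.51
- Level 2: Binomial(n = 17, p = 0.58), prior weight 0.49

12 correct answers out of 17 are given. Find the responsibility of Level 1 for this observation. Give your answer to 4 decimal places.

P(component k | x) = π_k·f_k(x) / marginal(x), where marginal(x) = Σ_j π_j·f_j(x).
Binomial probabilities:
  p_1 = 0.021474
  p_2 = 0.117201
Prior × likelihood for each component:
  π_1·p_1 = 0.51 × 0.021474 = 0.0109518
  π_2·p_2 = 0.49 × 0.117201 = 0.0574287
Marginal: 0.0109518 + 0.0574287 = 0.0683804
Responsibility of Level 1: 0.0109518 / 0.0683804 ≈ 0.1602

0.1602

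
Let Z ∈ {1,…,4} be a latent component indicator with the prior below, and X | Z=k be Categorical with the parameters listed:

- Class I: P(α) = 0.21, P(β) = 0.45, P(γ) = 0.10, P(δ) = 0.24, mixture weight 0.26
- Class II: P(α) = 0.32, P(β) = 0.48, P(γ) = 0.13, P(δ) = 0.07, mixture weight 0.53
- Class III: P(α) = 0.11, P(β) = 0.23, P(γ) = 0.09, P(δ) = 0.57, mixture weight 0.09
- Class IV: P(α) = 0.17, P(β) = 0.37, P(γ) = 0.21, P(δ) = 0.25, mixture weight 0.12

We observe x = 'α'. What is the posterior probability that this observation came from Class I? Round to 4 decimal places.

P(component k | x) = π_k·f_k(x) / marginal(x), where marginal(x) = Σ_j π_j·f_j(x).
Component likelihoods at x = 'α':
  f_I = P(α | comp) = 0.21
  f_II = P(α | comp) = 0.32
  f_III = P(α | comp) = 0.11
  f_IV = P(α | comp) = 0.17
Weight by the priors:
  π_I·f_I = 0.26 × 0.21 = 0.0546
  π_II·f_II = 0.53 × 0.32 = 0.1696
  π_III·f_III = 0.09 × 0.11 = 0.0099
  π_IV·f_IV = 0.12 × 0.17 = 0.0204
Normaliser: 0.0546 + 0.1696 + 0.0099 + 0.0204 = 0.2545
P(Class I | data) = 0.0546 / 0.2545 ≈ 0.2145

0.2145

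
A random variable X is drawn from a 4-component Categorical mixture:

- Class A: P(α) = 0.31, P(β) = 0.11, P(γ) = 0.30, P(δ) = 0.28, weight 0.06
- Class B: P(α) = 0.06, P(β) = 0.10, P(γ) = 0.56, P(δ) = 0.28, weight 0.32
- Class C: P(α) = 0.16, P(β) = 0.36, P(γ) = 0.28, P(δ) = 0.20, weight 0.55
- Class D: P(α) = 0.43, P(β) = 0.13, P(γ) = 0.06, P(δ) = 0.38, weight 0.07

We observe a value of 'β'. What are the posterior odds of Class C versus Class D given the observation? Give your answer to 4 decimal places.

The posterior odds equal the prior odds times the likelihood ratio: (π_i/π_j)·(f_i(x)/f_j(x)).
Categorical probabilities:
  L_A = P(β | comp) = 0.11
  L_B = P(β | comp) = 0.10
  L_C = P(β | comp) = 0.36
  L_D = P(β | comp) = 0.13
0.198 / 0.0091 ≈ 21.7582

21.7582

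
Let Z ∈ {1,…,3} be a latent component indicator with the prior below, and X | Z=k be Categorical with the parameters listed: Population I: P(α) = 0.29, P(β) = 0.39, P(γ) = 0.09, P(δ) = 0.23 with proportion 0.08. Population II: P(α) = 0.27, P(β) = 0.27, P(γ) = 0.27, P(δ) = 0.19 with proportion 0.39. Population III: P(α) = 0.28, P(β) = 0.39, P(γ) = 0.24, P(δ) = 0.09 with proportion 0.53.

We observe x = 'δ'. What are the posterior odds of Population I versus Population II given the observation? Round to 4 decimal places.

0.2483

Posterior odds = (P(Z=i) f_i(x)) / (P(Z=j) f_j(x)); the normalising sum cancels.
Component likelihoods at x = 'δ':
  f_I = P(δ | comp) = 0.23
  f_II = P(δ | comp) = 0.19
  f_III = P(δ | comp) = 0.09
0.0184 / 0.0741 ≈ 0.2483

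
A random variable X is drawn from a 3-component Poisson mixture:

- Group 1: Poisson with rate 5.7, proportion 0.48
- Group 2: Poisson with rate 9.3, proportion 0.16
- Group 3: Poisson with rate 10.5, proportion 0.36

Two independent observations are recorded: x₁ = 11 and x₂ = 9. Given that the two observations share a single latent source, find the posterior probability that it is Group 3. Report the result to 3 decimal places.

P(component k | x) = π_k·f_k(x) / marginal(x), where marginal(x) = Σ_j π_j·f_j(x).
Since both observations come from the same component, the likelihood for component k is f_k(x₁)·f_k(x₂).
  f_1 = [0.0172977] × [0.0585642] = 0.00101303
  f_2 = [0.10309] × [0.131113] = 0.0135165
  f_3 = [0.117987] × [0.11772] = 0.0138894
Unnormalised posteriors:
  π_1·f_1 = 0.48 × 0.00101303 = 0.000486253
  π_2·f_2 = 0.16 × 0.0135165 = 0.00216263
  π_3·f_3 = 0.36 × 0.0138894 = 0.00500018
Evidence: 0.000486253 + 0.00216263 + 0.00500018 = 0.00764907
Responsibility of Group 3: 0.00500018 / 0.00764907 ≈ 0.654

0.654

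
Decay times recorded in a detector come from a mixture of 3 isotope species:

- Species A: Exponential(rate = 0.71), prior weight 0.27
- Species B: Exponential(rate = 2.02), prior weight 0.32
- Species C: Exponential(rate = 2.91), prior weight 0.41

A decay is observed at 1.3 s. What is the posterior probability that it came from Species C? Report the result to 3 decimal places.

Posterior ∝ prior × likelihood, so P(k | x) ∝ P(Z=k) f_k(x); normalise over all components.
Evaluate each component's likelihood at the observed value:
  L_A = 0.282101
  L_B = 0.146182
  L_C = 0.0662151
Unnormalised posteriors:
  P(Z=A)·L_A = 0.27 × 0.282101 = 0.0761673
  P(Z=B)·L_B = 0.32 × 0.146182 = 0.0467783
  P(Z=C)·L_C = 0.41 × 0.0662151 = 0.0271482
Evidence: 0.0761673 + 0.0467783 + 0.0271482 = 0.150094
So the posterior for Species C is 0.0271482 / 0.150094 ≈ 0.181.

0.181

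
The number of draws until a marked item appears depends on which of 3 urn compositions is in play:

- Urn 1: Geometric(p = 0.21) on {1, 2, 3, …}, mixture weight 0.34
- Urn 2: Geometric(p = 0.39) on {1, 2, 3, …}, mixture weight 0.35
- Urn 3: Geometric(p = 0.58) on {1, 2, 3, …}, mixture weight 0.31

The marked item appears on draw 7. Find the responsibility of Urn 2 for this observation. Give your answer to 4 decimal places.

Posterior ∝ prior × likelihood, so P(k | x) ∝ P(Z=k) f_k(x); normalise over all components.
Geometric probabilities:
  p_1 = 0.0510484
  p_2 = 0.0200929
  p_3 = 0.00318364
Prior × likelihood for each component:
  P(Z=1)·p_1 = 0.34 × 0.0510484 = 0.0173564
  P(Z=2)·p_2 = 0.35 × 0.0200929 = 0.00703253
  P(Z=3)·p_3 = 0.31 × 0.00318364 = 0.000986928
Sum: 0.0173564 + 0.00703253 + 0.000986928 = 0.0253759
P(Urn 2 | x) ≈ 0.2771

0.2771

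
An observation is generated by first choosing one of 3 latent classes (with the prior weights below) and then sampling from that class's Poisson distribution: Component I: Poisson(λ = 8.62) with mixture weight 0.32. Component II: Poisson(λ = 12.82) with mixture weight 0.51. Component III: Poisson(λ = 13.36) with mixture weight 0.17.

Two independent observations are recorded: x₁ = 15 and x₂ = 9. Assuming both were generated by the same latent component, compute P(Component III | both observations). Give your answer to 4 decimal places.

P(component k | x) = P(Z=k)·f_k(x) / marginal(x), where marginal(x) = Σ_j P(Z=j)·f_j(x).
Since both observations come from the same component, the likelihood for component k is f_k(x₁)·f_k(x₂).
  p_I = [0.0148762] × [0.130672] = 0.0019439
  p_II = [0.0859341] × [0.0697548] = 0.00599431
  p_III = [0.0929872] × [0.0589279] = 0.00547954
Prior × likelihood for each component:
  P(Z=I)·p_I = 0.32 × 0.0019439 = 0.000622049
  P(Z=II)·p_II = 0.51 × 0.00599431 = 0.0030571
  P(Z=III)·p_III = 0.17 × 0.00547954 = 0.000931521
Marginal: 0.000622049 + 0.0030571 + 0.000931521 = 0.00461067
Responsibility of Component III: 0.000931521 / 0.00461067 ≈ 0.2020

0.2020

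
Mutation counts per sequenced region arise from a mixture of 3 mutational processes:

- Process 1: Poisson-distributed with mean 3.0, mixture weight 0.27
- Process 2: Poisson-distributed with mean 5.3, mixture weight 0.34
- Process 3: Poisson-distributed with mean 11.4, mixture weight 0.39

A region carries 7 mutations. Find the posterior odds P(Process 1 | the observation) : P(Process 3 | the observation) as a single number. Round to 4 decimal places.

Only the two components matter; the odds are (π_i f_i(x)) / (π_j f_j(x)).
Evaluate each component's likelihood at the observed value:
  L_1 = 0.021604
  L_2 = 0.116343
  L_3 = 0.0555836
0.00583309 / 0.0216776 ≈ 0.2691

0.2691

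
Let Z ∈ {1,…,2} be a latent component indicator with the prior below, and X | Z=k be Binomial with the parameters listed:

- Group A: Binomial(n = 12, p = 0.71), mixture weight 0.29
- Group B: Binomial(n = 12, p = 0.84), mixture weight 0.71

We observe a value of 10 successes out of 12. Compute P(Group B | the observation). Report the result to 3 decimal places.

Posterior ∝ prior × likelihood, so P(k | x) ∝ π_k f_k(x); normalise over all components.
Component likelihoods at x = 10 successes out of 12:
  L_A = C(12,10)·0.71^10·0.29^2 = 66·0.0325524·0.0841 = 0.180686
  L_B = C(12,10)·0.84^10·0.16^2 = 66·0.174901·0.0256 = 0.295513
Weight by the priors:
  π_A·L_A = 0.29 × 0.180686 = 0.0523988
  π_B·L_B = 0.71 × 0.295513 = 0.209814
Normaliser: 0.0523988 + 0.209814 = 0.262213
P(Group B | data) = 0.209814 / 0.262213 ≈ 0.800

0.800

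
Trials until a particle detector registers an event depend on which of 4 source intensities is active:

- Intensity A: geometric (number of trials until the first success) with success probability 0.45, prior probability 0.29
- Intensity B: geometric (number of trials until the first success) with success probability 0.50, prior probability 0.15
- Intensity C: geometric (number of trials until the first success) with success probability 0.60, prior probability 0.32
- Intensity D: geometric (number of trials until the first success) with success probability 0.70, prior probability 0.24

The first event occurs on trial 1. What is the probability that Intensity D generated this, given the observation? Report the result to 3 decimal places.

Apply Bayes' rule: the posterior for each component is proportional to its prior times its likelihood at x.
Component likelihoods at x = 1:
  f_A = 0.45
  f_B = 0.5
  f_C = 0.6
  f_D = 0.7
Weight by the priors:
  P(Z=A)·f_A = 0.29 × 0.45 = 0.1305
  P(Z=B)·f_B = 0.15 × 0.5 = 0.075
  P(Z=C)·f_C = 0.32 × 0.6 = 0.192
  P(Z=D)·f_D = 0.24 × 0.7 = 0.168
Sum: 0.1305 + 0.075 + 0.192 + 0.168 = 0.5655
So the posterior for Intensity D is 0.168 / 0.5655 ≈ 0.297.

0.297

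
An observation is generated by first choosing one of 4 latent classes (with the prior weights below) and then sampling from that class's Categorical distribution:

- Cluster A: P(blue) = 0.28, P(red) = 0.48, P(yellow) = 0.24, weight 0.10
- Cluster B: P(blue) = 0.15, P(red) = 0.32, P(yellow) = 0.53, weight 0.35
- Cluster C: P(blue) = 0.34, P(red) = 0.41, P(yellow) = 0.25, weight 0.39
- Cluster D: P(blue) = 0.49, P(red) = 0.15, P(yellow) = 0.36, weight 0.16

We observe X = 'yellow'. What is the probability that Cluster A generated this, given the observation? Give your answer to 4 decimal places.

The responsibility of component k is π_k f_k(x) divided by Σ_j π_j f_j(x).
Categorical probabilities:
  L_A = 0.24
  L_B = 0.53
  L_C = 0.25
  L_D = 0.36
Unnormalised posteriors:
  π_A·L_A = 0.10 × 0.24 = 0.024
  π_B·L_B = 0.35 × 0.53 = 0.1855
  π_C·L_C = 0.39 × 0.25 = 0.0975
  π_D·L_D = 0.16 × 0.36 = 0.0576
Denominator: 0.024 + 0.1855 + 0.0975 + 0.0576 = 0.3646
P(Cluster A | x) ≈ 0.0658

0.0658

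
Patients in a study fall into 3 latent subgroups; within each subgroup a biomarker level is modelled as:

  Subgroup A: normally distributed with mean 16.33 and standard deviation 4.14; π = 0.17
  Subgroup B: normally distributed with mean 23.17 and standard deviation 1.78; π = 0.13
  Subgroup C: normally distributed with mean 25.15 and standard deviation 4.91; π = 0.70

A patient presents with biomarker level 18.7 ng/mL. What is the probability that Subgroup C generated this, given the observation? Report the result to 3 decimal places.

Apply Bayes' rule: the posterior for each component is proportional to its prior times its likelihood at x.
Evaluate each component's likelihood at the observed value:
  p_A = 0.0817989
  p_B = 0.00957399
  p_C = 0.0342851
Multiply by the mixture weights:
  w_A·p_A = 0.17 × 0.0817989 = 0.0139058
  w_B·p_B = 0.13 × 0.00957399 = 0.00124462
  w_C·p_C = 0.70 × 0.0342851 = 0.0239996
Sum: 0.0139058 + 0.00124462 + 0.0239996 = 0.03915
P(Subgroup C | 18.7 ng/mL) ≈ 0.613

0.613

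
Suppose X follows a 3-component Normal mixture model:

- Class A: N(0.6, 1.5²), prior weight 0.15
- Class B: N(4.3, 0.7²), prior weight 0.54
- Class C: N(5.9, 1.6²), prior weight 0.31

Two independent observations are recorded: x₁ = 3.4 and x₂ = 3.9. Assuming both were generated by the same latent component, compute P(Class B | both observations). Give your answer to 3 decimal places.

0.959

Apply Bayes' rule: the posterior for each component is proportional to its prior times its likelihood at x.
Since both observations come from the same component, the likelihood for component k is f_k(x₁)·f_k(x₂).
  f_A = [0.0465781] × [0.0236497] = 0.00110156
  f_B = [0.249376] × [0.484068] = 0.120715
  f_C = [0.0735606] × [0.114156] = 0.00839736
Unnormalised posteriors:
  w_A·f_A = 0.15 × 0.00110156 = 0.000165234
  w_B·f_B = 0.54 × 0.120715 = 0.0651861
  w_C·f_C = 0.31 × 0.00839736 = 0.00260318
Sum: 0.000165234 + 0.0651861 + 0.00260318 = 0.0679545
P(Class B | data) ≈ 0.959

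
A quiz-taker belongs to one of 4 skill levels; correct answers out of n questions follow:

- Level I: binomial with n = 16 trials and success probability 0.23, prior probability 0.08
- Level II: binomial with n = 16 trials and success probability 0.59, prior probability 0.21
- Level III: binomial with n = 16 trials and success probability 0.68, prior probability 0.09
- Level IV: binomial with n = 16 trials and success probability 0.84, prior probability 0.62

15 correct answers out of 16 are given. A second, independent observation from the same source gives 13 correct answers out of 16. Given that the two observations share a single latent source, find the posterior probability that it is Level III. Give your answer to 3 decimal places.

Apply Bayes' rule: the posterior for each component is proportional to its prior times its likelihood at x.
Since both observations come from the same component, the likelihood for component k is f_k(x₁)·f_k(x₂).
  L_I = [C(16,15)·0.23^15·0.77^1 = 16·2.66635e-10·0.77 = 3.28495e-09] × [1.28861e-06] = 4.23302e-15
  L_II = [C(16,15)·0.59^15·0.41^1 = 16·0.00036541·0.41 = 0.00239709] × [0.040515] = 9.7118e-05
  L_III = [C(16,15)·0.68^15·0.32^1 = 16·0.0030735·0.32 = 0.0157363] × [0.12197] = 0.00191936
  L_IV = [C(16,15)·0.84^15·0.16^1 = 16·0.0731458·0.16 = 0.187253] × [0.237782] = 0.0445254
Weight by the priors:
  π_I·L_I = 0.08 × 4.23302e-15 = 3.38642e-16
  π_II·L_II = 0.21 × 9.7118e-05 = 2.03948e-05
  π_III·L_III = 0.09 × 0.00191936 = 0.000172743
  π_IV·L_IV = 0.62 × 0.0445254 = 0.0276058
Normaliser: 3.38642e-16 + 2.03948e-05 + 0.000172743 + 0.0276058 = 0.0277989
So the posterior for Level III is 0.000172743 / 0.0277989 ≈ 0.006.

0.006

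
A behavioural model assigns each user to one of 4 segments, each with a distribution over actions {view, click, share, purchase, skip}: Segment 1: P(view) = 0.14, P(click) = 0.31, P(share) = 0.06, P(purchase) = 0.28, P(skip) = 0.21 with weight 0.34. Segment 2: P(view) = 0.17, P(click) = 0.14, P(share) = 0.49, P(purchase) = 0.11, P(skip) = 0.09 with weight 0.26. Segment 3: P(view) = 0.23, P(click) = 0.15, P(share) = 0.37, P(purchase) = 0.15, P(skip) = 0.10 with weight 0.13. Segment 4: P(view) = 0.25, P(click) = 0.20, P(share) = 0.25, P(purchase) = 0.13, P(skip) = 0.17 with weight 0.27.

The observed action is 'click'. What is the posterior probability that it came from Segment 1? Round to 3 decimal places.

Apply Bayes' rule: the posterior for each component is proportional to its prior times its likelihood at x.
Categorical probabilities:
  L_1 = 0.31
  L_2 = 0.14
  L_3 = 0.15
  L_4 = 0.2
Weight by the priors:
  π_1·L_1 = 0.34 × 0.31 = 0.1054
  π_2·L_2 = 0.26 × 0.14 = 0.0364
  π_3·L_3 = 0.13 × 0.15 = 0.0195
  π_4·L_4 = 0.27 × 0.2 = 0.054
Denominator: 0.1054 + 0.0364 + 0.0195 + 0.054 = 0.2153
Responsibility of Segment 1: 0.1054 / 0.2153 ≈ 0.490

0.490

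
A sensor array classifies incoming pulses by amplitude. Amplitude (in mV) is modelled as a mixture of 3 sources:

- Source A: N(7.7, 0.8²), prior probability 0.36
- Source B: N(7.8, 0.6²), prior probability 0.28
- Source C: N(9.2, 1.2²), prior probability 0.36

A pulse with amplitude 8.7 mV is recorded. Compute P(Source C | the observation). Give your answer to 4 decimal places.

0.4348

The responsibility of component k is P(Z=k) f_k(x) divided by Σ_j P(Z=j) f_j(x).
Normal densities:
  L_A = 0.228311
  L_B = 0.215863
  L_C = 0.30481
Unnormalised posteriors:
  P(Z=A)·L_A = 0.36 × 0.228311 = 0.0821921
  P(Z=B)·L_B = 0.28 × 0.215863 = 0.0604415
  P(Z=C)·L_C = 0.36 × 0.30481 = 0.109732
Evidence: 0.0821921 + 0.0604415 + 0.109732 = 0.252365
So the posterior for Source C is 0.109732 / 0.252365 ≈ 0.4348.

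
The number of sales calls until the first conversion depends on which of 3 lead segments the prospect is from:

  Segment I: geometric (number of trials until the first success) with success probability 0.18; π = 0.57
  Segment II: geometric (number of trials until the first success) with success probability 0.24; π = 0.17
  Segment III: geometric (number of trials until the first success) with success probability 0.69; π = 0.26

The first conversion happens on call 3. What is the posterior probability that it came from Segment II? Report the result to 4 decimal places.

0.2146

Posterior ∝ prior × likelihood, so P(k | x) ∝ π_k f_k(x); normalise over all components.
Geometric probabilities:
  L_I = 0.121032
  L_II = 0.138624
  L_III = 0.066309
Unnormalised posteriors:
  π_I·L_I = 0.57 × 0.121032 = 0.0689882
  π_II·L_II = 0.17 × 0.138624 = 0.0235661
  π_III·L_III = 0.26 × 0.066309 = 0.0172403
Sum: 0.0689882 + 0.0235661 + 0.0172403 = 0.109795
P(Segment II | data) ≈ 0.2146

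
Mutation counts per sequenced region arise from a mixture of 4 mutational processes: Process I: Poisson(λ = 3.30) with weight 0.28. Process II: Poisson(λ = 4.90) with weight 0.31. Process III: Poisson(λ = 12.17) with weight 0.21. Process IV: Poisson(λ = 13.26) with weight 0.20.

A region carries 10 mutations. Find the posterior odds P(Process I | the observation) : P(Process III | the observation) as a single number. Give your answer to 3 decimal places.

Only the two components matter; the odds are (P(Z=i) f_i(x)) / (P(Z=j) f_j(x)).
Poisson probabilities:
  f_I = e^(−3.30)·3.30^10/10! = 0.0015567
  f_II = e^(−4.90)·4.90^10/10! = 0.016374
  f_III = e^(−12.17)·12.17^10/10! = 0.101807
  f_IV = e^(−13.26)·13.26^10/10! = 0.08071
Posterior odds = (P(Z=I)·f_I) / (P(Z=III)·f_III) = (0.28·0.0015567) / (0.21·0.101807) = 0.000435876 / 0.0213795 ≈ 0.020

0.020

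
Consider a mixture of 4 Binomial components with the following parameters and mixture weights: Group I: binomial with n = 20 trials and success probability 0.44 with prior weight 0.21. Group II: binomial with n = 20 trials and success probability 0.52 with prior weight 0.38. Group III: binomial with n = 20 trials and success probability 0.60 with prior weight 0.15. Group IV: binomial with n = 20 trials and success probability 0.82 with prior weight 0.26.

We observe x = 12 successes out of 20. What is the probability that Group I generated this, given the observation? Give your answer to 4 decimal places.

The responsibility of component k is w_k f_k(x) divided by Σ_j w_j f_j(x).
Binomial probabilities:
  f_I = 0.064151
  f_II = 0.138751
  f_III = 0.179706
  f_IV = 0.0128296
Multiply by the mixture weights:
  w_I·f_I = 0.21 × 0.064151 = 0.0134717
  w_II·f_II = 0.38 × 0.138751 = 0.0527255
  w_III·f_III = 0.15 × 0.179706 = 0.0269559
  w_IV·f_IV = 0.26 × 0.0128296 = 0.0033357
Marginal: 0.0134717 + 0.0527255 + 0.0269559 + 0.0033357 = 0.0964888
P(Group I | 12 successes out of 20) = 0.0134717 / 0.0964888 ≈ 0.1396

0.1396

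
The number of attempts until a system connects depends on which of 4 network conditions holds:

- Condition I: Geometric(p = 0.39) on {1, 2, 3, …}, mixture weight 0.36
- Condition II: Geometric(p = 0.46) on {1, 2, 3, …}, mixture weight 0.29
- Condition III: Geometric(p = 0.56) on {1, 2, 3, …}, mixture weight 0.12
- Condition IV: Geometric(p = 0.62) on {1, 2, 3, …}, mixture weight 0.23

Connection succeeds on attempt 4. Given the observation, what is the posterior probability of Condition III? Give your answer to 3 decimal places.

The responsibility of component k is P(Z=k) f_k(x) divided by Σ_j P(Z=j) f_j(x).
Component likelihoods at x = 4:
  L_I = 0.0885226
  L_II = 0.0724334
  L_III = 0.047703
  L_IV = 0.0340206
Prior × likelihood for each component:
  P(Z=I)·L_I = 0.36 × 0.0885226 = 0.0318681
  P(Z=II)·L_II = 0.29 × 0.0724334 = 0.0210057
  P(Z=III)·L_III = 0.12 × 0.047703 = 0.00572436
  P(Z=IV)·L_IV = 0.23 × 0.0340206 = 0.00782475
Marginal: 0.0318681 + 0.0210057 + 0.00572436 + 0.00782475 = 0.0664229
P(Condition III | 4) ≈ 0.086

0.086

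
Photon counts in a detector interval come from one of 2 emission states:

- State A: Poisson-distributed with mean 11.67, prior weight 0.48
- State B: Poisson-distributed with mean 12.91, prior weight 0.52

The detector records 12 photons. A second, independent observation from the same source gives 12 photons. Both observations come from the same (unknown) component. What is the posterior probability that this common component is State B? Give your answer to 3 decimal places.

Posterior ∝ prior × likelihood, so P(k | x) ∝ w_k f_k(x); normalise over all components.
Since both observations come from the same component, the likelihood for component k is f_k(x₁)·f_k(x₂).
  L_A = [e^(−11.67)·11.67^12/12! = 0.11384] × [0.11384] = 0.0129597
  L_B = [e^(−12.91)·12.91^12/12! = 0.110672] × [0.110672] = 0.0122482
Unnormalised posteriors:
  w_A·L_A = 0.48 × 0.0129597 = 0.00622063
  w_B·L_B = 0.52 × 0.0122482 = 0.00636907
Marginal: 0.00622063 + 0.00636907 = 0.0125897
Responsibility of State B: 0.00636907 / 0.0125897 ≈ 0.506

0.506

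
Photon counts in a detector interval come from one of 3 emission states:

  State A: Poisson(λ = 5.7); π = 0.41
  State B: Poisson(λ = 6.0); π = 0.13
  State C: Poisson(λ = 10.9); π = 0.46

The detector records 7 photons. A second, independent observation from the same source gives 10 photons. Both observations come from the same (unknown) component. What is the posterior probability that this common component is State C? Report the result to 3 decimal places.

0.596

By Bayes' theorem, P(k | x) = P(Z=k) f_k(x) / Σ_j P(Z=j) f_j(x).
Since both observations come from the same component, the likelihood for component k is f_k(x₁)·f_k(x₂).
  p_A = [e^(−5.7)·5.7^7/7! = 0.129782] × [0.0333816] = 0.00433233
  p_B = [e^(−6.0)·6.0^7/7! = 0.137677] × [0.0413031] = 0.00568649
  p_C = [e^(−10.9)·10.9^7/7! = 0.0669492] × [0.120418] = 0.0080619
Multiply by the mixture weights:
  P(Z=A)·p_A = 0.41 × 0.00433233 = 0.00177626
  P(Z=B)·p_B = 0.13 × 0.00568649 = 0.000739243
  P(Z=C)·p_C = 0.46 × 0.0080619 = 0.00370847
Marginal: 0.00177626 + 0.000739243 + 0.00370847 = 0.00622397
P(State C | data) = 0.00370847 / 0.00622397 ≈ 0.596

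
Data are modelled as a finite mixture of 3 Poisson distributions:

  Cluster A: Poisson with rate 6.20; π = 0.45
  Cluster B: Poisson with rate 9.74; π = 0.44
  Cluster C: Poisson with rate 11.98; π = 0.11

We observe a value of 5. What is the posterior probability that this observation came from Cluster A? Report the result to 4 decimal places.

0.7741

P(component k | x) = π_k·f_k(x) / marginal(x), where marginal(x) = Σ_j π_j·f_j(x).
Poisson probabilities:
  p_A = e^(−6.20)·6.20^5/5! = 0.154936
  p_B = e^(−9.74)·9.74^5/5! = 0.0430116
  p_C = e^(−11.98)·11.98^5/5! = 0.0128901
Unnormalised posteriors:
  π_A·p_A = 0.45 × 0.154936 = 0.0697211
  π_B·p_B = 0.44 × 0.0430116 = 0.0189251
  π_C·p_C = 0.11 × 0.0128901 = 0.00141791
Evidence: 0.0697211 + 0.0189251 + 0.00141791 = 0.090064
P(Cluster A | x) ≈ 0.7741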